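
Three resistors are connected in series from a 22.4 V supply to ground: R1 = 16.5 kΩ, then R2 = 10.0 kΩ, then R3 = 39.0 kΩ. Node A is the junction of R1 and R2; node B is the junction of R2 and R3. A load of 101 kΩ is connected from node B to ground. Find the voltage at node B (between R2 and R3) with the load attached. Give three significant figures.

At node B, R3 is in parallel with the load: R3‖R_L = 28.14 kΩ.
Below node A the resistance is R2 + (R3‖R_L) = 38.14 kΩ, so V_A = 22.4 × 38.14/54.64 = 15.64 V.
Then V_B = V_A × (R3‖R_L)/(R2 + R3‖R_L) = 15.64 × 28.14/38.14 = 11.5 V.

V ≈ 11.5 V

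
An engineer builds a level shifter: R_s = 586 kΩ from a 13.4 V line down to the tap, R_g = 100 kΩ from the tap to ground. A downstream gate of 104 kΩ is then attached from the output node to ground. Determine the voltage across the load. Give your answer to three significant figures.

The load sits in parallel with R_g: R_g‖R_L = (100 × 104) / (100 + 104) = 50.98 kΩ.
V_out = 13.4 × 50.98 / (586 + 50.98) = 13.4 × 50.98/637.0 = 1.07 V.

V_out ≈ 1.07 V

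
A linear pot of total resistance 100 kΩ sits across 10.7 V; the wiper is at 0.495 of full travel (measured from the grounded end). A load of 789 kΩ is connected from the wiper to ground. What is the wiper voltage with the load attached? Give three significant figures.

The wiper splits the pot into (1−α)R = 50.50 kΩ above and αR = 49.50 kΩ below.
Lower section ‖ load = 46.58 kΩ.
V_wiper = 10.7 × 46.58/(50.50 + 46.58) = 5.13 V.

V ≈ 5.13 V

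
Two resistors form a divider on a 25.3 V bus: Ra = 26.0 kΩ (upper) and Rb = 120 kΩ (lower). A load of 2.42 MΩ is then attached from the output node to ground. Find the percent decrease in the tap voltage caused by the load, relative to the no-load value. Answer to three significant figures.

The divider's output (Thévenin) resistance is Ra‖Rb = 21.37 kΩ.
Fractional drop under load = R_th/(R_th + R_L) = 21.37 / (21.37 + 2420) = 0.008753.
So the output falls by 0.875 %.

0.875 %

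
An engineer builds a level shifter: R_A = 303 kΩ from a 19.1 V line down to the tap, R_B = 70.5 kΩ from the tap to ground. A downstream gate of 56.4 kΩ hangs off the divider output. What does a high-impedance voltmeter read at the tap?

The load sits in parallel with R_B: R_B‖R_L = (70.5 × 56.4) / (70.5 + 56.4) = 31.33 kΩ.
V_out = 19.1 × 31.33 / (303 + 31.33) = 19.1 × 31.33/334.3 = 1.79 V.

V_out ≈ 1.79 V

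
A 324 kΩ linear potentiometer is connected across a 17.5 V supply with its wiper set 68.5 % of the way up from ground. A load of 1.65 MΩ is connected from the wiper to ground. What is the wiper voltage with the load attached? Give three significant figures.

V ≈ 11.5 V

The wiper splits the pot into (1−α)R = 102.1 kΩ above and αR = 221.9 kΩ below.
Lower section ‖ load = 195.6 kΩ.
V_wiper = 17.5 × 195.6/(102.1 + 195.6) = 11.5 V.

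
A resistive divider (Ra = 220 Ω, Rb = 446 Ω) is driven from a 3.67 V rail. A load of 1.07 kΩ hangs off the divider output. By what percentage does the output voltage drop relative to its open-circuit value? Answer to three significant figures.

12.1 %

The divider's output (Thévenin) resistance is Ra‖Rb = 147.3 Ω.
Fractional drop under load = R_th/(R_th + R_L) = 147.3 / (147.3 + 1070) = 0.1210.
So the output falls by 12.1 %.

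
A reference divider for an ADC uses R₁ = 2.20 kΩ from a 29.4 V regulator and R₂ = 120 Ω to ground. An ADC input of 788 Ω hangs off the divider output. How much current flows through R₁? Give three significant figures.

R₂‖R_L = 104.1 Ω, so the source sees R₁ + R₂‖R_L = 2304 Ω.
I = 29.4 V / 2304 Ω = 12.8 mA.

I ≈ 12.8 mA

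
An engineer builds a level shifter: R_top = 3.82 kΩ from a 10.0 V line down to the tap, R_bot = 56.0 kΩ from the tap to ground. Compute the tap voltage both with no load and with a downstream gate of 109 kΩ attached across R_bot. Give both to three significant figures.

Unloaded: 9.36 V; loaded: 9.06 V

Open-circuit: V = 10.0 × 56.0/(3.82 + 56.0) = 9.36 V.
With the load, R_bot becomes R_bot‖R_L = 36.99 kΩ, so V = 10.0 × 36.99/40.81 = 9.06 V.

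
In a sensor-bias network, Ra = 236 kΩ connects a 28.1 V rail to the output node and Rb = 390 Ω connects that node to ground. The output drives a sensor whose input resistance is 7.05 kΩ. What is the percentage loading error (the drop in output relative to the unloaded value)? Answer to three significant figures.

5.23 %

The divider's output (Thévenin) resistance is Ra‖Rb = 389.4 Ω.
Fractional drop under load = R_th/(R_th + R_L) = 389.4 / (389.4 + 7050) = 0.05234.
So the output falls by 5.23 %.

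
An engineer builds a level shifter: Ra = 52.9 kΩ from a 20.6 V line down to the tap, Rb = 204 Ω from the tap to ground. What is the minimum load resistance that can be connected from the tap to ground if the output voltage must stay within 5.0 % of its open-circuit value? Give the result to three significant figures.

Output resistance R_th = Ra‖Rb = (52900 × 204)/53100 = 203.2 Ω.
The fractional drop is R_th/(R_th + R_L); requiring this ≤ 0.0500 gives R_L ≥ R_th(1/0.0500 − 1) = 203.2 × 19.00 = 3.86 kΩ.

R_L(min) ≈ 3.86 kΩ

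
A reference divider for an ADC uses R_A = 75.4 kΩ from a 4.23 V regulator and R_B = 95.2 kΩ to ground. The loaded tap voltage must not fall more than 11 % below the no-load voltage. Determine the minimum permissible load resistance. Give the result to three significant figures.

Output resistance R_th = R_A‖R_B = (75.4 × 95.2)/170.6 = 42.08 kΩ.
The fractional drop is R_th/(R_th + R_L); requiring this ≤ 0.110 gives R_L ≥ R_th(1/0.110 − 1) = 42.08 × 8.091 = 340 kΩ.

R_L(min) ≈ 340 kΩ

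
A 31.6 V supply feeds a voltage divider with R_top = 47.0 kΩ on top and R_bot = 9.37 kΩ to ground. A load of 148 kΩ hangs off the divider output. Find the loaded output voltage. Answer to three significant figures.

V_out ≈ 4.99 V

The load sits in parallel with R_bot: R_bot‖R_L = (9.37 × 148) / (9.37 + 148) = 8.812 kΩ.
V_out = 31.6 × 8.812 / (47.0 + 8.812) = 31.6 × 8.812/55.81 = 4.99 V.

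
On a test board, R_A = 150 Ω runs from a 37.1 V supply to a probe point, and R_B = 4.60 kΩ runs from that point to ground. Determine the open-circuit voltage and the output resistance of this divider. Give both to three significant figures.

V_th = 35.9 V, R_th = 145 Ω

V_th is the open-circuit tap voltage: 37.1 × 4600/(150 + 4600) = 35.9 V.
With the supply zeroed, R_A and R_B appear in parallel from the tap: R_th = R_A‖R_B = (150 × 4600)/4750 = 145 Ω.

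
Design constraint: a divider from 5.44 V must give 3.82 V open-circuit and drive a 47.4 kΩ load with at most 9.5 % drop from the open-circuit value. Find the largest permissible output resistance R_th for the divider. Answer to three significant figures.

R_th ≤ 4.98 kΩ

Loading drop = R_th/(R_th + R_L) ≤ 0.0950, so R_th ≤ R_L · ε/(1−ε) = 47.4 kΩ × 0.0950/0.9050 = 4.98 kΩ.
(Any R1, R2 with R2/(R1+R2) = 0.702 and R1‖R2 ≤ 4.98 kΩ will meet the spec.)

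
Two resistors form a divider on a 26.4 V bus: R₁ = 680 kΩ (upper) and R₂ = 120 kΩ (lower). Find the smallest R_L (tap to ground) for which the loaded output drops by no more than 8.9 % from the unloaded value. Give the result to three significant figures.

Output resistance R_th = R₁‖R₂ = (680 × 120)/800.0 = 102.0 kΩ.
The fractional drop is R_th/(R_th + R_L); requiring this ≤ 0.0890 gives R_L ≥ R_th(1/0.0890 − 1) = 102.0 × 10.24 = 1.04 MΩ.

R_L(min) ≈ 1.04 MΩ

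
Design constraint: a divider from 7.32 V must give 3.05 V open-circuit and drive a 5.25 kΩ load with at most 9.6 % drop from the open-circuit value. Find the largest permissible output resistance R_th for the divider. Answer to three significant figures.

R_th ≤ 558 Ω

Loading drop = R_th/(R_th + R_L) ≤ 0.0960, so R_th ≤ R_L · ε/(1−ε) = 5.25 kΩ × 0.0960/0.9040 = 558 Ω.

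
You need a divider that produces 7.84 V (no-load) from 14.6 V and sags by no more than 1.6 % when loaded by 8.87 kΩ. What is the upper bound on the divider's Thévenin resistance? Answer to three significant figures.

R_th ≤ 144 Ω

Loading drop = R_th/(R_th + R_L) ≤ 0.0160, so R_th ≤ R_L · ε/(1−ε) = 8.87 kΩ × 0.0160/0.9840 = 144 Ω.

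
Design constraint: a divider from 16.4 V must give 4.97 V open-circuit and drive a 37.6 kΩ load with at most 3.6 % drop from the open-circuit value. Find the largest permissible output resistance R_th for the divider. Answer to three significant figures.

R_th ≤ 1.40 kΩ

Loading drop = R_th/(R_th + R_L) ≤ 0.0360, so R_th ≤ R_L · ε/(1−ε) = 37.6 kΩ × 0.0360/0.9640 = 1.40 kΩ.
(Any R1, R2 with R2/(R1+R2) = 0.303 and R1‖R2 ≤ 1.40 kΩ will meet the spec.)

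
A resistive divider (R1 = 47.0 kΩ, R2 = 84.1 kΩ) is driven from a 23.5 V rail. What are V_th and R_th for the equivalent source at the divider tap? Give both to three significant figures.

V_th = 15.1 V, R_th = 30.2 kΩ

V_th is the open-circuit tap voltage: 23.5 × 84.1/(47.0 + 84.1) = 15.1 V.
With the supply zeroed, R1 and R2 appear in parallel from the tap: R_th = R1‖R2 = (47.0 × 84.1)/131.1 = 30.2 kΩ.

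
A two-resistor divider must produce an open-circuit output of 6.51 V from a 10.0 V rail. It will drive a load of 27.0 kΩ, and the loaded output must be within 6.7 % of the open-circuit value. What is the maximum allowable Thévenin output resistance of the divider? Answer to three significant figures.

Loading drop = R_th/(R_th + R_L) ≤ 0.0670, so R_th ≤ R_L · ε/(1−ε) = 27.0 kΩ × 0.0670/0.9330 = 1.94 kΩ.
(Any R1, R2 with R2/(R1+R2) = 0.651 and R1‖R2 ≤ 1.94 kΩ will meet the spec.)

R_th ≤ 1.94 kΩ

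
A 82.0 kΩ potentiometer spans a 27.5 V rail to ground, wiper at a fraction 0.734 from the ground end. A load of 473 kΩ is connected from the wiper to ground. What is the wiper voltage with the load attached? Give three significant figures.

V ≈ 19.5 V

The wiper splits the pot into (1−α)R = 21.81 kΩ above and αR = 60.19 kΩ below.
Lower section ‖ load = 53.39 kΩ.
V_wiper = 27.5 × 53.39/(21.81 + 53.39) = 19.5 V.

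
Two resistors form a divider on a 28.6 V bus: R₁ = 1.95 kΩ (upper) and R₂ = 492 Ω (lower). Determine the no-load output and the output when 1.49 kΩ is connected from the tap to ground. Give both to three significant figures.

Open-circuit: V = 28.6 × 492/(1950 + 492) = 5.76 V.
With the load, R₂ becomes R₂‖R_L = 369.9 Ω, so V = 28.6 × 369.9/2320 = 4.56 V.

Unloaded: 5.76 V; loaded: 4.56 V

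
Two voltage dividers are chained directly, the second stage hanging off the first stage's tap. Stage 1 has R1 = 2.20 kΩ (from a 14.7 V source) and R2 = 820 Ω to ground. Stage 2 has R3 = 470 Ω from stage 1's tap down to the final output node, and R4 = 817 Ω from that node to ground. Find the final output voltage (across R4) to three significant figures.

V_out ≈ 1.73 V

Stage 2 presents R3+R4 = 1287 Ω as a load on stage 1's tap.
Stage 1's lower leg becomes R2‖(R3+R4) = 500.9 Ω, so V_mid = 14.7 × 500.9/2701 = 2.726 V.
Stage 2 is itself unloaded: V_out = V_mid × R4/(R3+R4) = 2.726 × 817/1287 = 1.73 V.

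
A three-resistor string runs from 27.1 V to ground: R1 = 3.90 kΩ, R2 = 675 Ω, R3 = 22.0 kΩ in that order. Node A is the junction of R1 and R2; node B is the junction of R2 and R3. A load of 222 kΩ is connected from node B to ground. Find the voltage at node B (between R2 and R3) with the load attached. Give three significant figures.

V ≈ 22.1 V

At node B, R3 is in parallel with the load: R3‖R_L = 20020 Ω.
Below node A the resistance is R2 + (R3‖R_L) = 20690 Ω, so V_A = 27.1 × 20690/24590 = 22.80 V.
Then V_B = V_A × (R3‖R_L)/(R2 + R3‖R_L) = 22.80 × 20020/20690 = 22.1 V.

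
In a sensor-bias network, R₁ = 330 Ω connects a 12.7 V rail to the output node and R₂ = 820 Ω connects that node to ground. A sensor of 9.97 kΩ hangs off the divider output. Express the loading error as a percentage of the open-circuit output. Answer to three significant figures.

The divider's output (Thévenin) resistance is R₁‖R₂ = 235.3 Ω.
Fractional drop under load = R_th/(R_th + R_L) = 235.3 / (235.3 + 9970) = 0.02306.
So the output falls by 2.31 %.

2.31 %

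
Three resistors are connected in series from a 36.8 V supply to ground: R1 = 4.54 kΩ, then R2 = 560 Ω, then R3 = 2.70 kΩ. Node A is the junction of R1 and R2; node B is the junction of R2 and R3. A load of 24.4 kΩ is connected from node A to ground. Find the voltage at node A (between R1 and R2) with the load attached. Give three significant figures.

V ≈ 14.3 V

Below node A the series string R2+R3 = 3260 Ω sits in parallel with the 24400 Ω load: 2876 Ω.
V_A = 36.8 × 2876/(4540 + 2876) = 14.3 V.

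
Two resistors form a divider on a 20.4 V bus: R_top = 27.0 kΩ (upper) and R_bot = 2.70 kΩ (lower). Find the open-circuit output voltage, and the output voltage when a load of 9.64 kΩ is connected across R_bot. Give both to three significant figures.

Unloaded: 1.85 V; loaded: 1.48 V

Open-circuit: V = 20.4 × 2.70/(27.0 + 2.70) = 1.85 V.
With the load, R_bot becomes R_bot‖R_L = 2.109 kΩ, so V = 20.4 × 2.109/29.11 = 1.48 V.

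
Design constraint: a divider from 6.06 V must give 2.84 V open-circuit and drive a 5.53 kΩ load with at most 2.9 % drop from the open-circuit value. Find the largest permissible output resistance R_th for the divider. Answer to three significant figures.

R_th ≤ 165 Ω

Loading drop = R_th/(R_th + R_L) ≤ 0.0290, so R_th ≤ R_L · ε/(1−ε) = 5.53 kΩ × 0.0290/0.9710 = 165 Ω.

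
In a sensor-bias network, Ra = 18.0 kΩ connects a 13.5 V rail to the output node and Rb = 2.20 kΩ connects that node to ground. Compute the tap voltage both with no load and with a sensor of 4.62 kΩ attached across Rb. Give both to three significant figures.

Open-circuit: V = 13.5 × 2.20/(18.0 + 2.20) = 1.47 V.
With the load, Rb becomes Rb‖R_L = 1.490 kΩ, so V = 13.5 × 1.490/19.49 = 1.03 V.

Unloaded: 1.47 V; loaded: 1.03 V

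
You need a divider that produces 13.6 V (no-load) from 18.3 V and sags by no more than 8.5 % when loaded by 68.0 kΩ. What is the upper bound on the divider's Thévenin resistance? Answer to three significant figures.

Loading drop = R_th/(R_th + R_L) ≤ 0.0850, so R_th ≤ R_L · ε/(1−ε) = 68.0 kΩ × 0.0850/0.9150 = 6.32 kΩ.
(Any R1, R2 with R2/(R1+R2) = 0.743 and R1‖R2 ≤ 6.32 kΩ will meet the spec.)

R_th ≤ 6.32 kΩ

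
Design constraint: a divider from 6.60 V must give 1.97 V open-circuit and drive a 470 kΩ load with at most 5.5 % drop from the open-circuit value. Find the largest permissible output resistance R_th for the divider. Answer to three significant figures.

Loading drop = R_th/(R_th + R_L) ≤ 0.0550, so R_th ≤ R_L · ε/(1−ε) = 470 kΩ × 0.0550/0.9450 = 27.4 kΩ.

R_th ≤ 27.4 kΩ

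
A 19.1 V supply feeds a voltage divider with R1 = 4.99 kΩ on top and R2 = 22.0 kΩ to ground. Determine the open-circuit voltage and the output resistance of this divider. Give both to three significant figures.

V_th is the open-circuit tap voltage: 19.1 × 22.0/(4.99 + 22.0) = 15.6 V.
With the supply zeroed, R1 and R2 appear in parallel from the tap: R_th = R1‖R2 = (4.99 × 22.0)/26.99 = 4.07 kΩ.

V_th = 15.6 V, R_th = 4.07 kΩ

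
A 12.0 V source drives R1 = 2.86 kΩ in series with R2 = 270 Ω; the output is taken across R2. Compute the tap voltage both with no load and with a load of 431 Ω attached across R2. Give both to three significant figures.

Unloaded: 1.04 V; loaded: 0.658 V

Open-circuit: V = 12.0 × 270/(2860 + 270) = 1.04 V.
With the load, R2 becomes R2‖R_L = 166.0 Ω, so V = 12.0 × 166.0/3026 = 0.658 V.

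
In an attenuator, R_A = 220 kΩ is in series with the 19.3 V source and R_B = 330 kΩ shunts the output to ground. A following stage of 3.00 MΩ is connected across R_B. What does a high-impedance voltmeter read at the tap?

V_out ≈ 11.1 V

The load sits in parallel with R_B: R_B‖R_L = (330 × 3000) / (330 + 3000) = 297.3 kΩ.
V_out = 19.3 × 297.3 / (220 + 297.3) = 19.3 × 297.3/517.3 = 11.1 V.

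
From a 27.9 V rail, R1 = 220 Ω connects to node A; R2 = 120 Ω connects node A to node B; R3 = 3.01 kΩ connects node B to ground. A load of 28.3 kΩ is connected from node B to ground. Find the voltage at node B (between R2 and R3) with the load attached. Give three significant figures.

V ≈ 24.8 V

At node B, R3 is in parallel with the load: R3‖R_L = 2721 Ω.
Below node A the resistance is R2 + (R3‖R_L) = 2841 Ω, so V_A = 27.9 × 2841/3061 = 25.89 V.
Then V_B = V_A × (R3‖R_L)/(R2 + R3‖R_L) = 25.89 × 2721/2841 = 24.8 V.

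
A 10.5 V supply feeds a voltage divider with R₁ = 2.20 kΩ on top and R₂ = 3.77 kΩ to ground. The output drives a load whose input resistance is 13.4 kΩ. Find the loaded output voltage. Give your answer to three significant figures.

The load sits in parallel with R₂: R₂‖R_L = (3.77 × 13.4) / (3.77 + 13.4) = 2.942 kΩ.
V_out = 10.5 × 2.942 / (2.20 + 2.942) = 10.5 × 2.942/5.142 = 6.01 V.
(Unloaded it would have been 6.63 V.)

V_out ≈ 6.01 V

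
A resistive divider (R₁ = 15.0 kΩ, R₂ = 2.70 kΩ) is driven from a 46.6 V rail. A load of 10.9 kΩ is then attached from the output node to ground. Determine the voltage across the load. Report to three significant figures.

The load sits in parallel with R₂: R₂‖R_L = (2.70 × 10.9) / (2.70 + 10.9) = 2.164 kΩ.
V_out = 46.6 × 2.164 / (15.0 + 2.164) = 46.6 × 2.164/17.16 = 5.88 V.
(Unloaded it would have been 7.11 V.)

V_out ≈ 5.88 V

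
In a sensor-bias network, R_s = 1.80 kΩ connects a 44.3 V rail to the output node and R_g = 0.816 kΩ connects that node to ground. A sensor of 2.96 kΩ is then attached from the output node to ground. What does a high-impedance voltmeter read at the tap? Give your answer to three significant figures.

V_out ≈ 11.6 V

The load sits in parallel with R_g: R_g‖R_L = (816 × 2960) / (816 + 2960) = 639.7 Ω.
V_out = 44.3 × 639.7 / (1800 + 639.7) = 44.3 × 639.7/2440 = 11.6 V.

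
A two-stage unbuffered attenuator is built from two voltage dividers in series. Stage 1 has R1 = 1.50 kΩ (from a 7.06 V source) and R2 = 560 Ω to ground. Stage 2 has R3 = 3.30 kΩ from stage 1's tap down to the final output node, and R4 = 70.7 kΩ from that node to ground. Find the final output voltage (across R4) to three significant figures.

V_out ≈ 1.82 V

Stage 2 presents R3+R4 = 74000 Ω as a load on stage 1's tap.
Stage 1's lower leg becomes R2‖(R3+R4) = 555.8 Ω, so V_mid = 7.06 × 555.8/2056 = 1.909 V.
Stage 2 is itself unloaded: V_out = V_mid × R4/(R3+R4) = 1.909 × 70700/74000 = 1.82 V.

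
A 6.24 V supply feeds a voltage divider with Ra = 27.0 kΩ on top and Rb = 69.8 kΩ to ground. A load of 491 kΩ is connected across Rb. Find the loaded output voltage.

V_out ≈ 4.33 V

The load sits in parallel with Rb: Rb‖R_L = (69.8 × 491) / (69.8 + 491) = 61.11 kΩ.
V_out = 6.24 × 61.11 / (27.0 + 61.11) = 6.24 × 61.11/88.11 = 4.33 V.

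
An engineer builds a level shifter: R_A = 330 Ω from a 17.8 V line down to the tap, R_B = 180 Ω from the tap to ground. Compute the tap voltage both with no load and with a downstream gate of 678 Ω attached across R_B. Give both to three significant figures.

Unloaded: 6.28 V; loaded: 5.36 V

Open-circuit: V = 17.8 × 180/(330 + 180) = 6.28 V.
With the load, R_B becomes R_B‖R_L = 142.2 Ω, so V = 17.8 × 142.2/472.2 = 5.36 V.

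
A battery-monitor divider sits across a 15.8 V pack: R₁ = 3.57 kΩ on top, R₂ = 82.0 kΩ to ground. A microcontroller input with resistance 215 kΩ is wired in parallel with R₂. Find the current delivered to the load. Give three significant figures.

R₂‖R_L = 59.36 kΩ; V_out = 15.8 × 59.36/62.93 = 14.90 V.
I_L = V_out / R_L = 14.90 / 215 kΩ = 0.0693 mA.

I_L ≈ 0.0693 mA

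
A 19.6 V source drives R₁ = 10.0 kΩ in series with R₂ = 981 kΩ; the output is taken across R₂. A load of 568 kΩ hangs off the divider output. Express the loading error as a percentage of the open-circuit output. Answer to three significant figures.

The divider's output (Thévenin) resistance is R₁‖R₂ = 9.899 kΩ.
Fractional drop under load = R_th/(R_th + R_L) = 9.899 / (9.899 + 568) = 0.01713.
So the output falls by 1.71 %.

1.71 %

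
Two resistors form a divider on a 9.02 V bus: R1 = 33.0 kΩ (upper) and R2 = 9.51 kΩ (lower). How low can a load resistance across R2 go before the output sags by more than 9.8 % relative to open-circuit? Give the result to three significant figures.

R_L(min) ≈ 67.9 kΩ

Output resistance R_th = R1‖R2 = (33.0 × 9.51)/42.51 = 7.382 kΩ.
The fractional drop is R_th/(R_th + R_L); requiring this ≤ 0.0980 gives R_L ≥ R_th(1/0.0980 − 1) = 7.382 × 9.204 = 67.9 kΩ.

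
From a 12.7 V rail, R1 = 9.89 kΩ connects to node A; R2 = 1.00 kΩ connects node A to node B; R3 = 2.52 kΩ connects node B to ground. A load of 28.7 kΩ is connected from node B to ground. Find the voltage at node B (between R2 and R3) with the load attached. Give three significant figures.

At node B, R3 is in parallel with the load: R3‖R_L = 2.317 kΩ.
Below node A the resistance is R2 + (R3‖R_L) = 3.317 kΩ, so V_A = 12.7 × 3.317/13.21 = 3.189 V.
Then V_B = V_A × (R3‖R_L)/(R2 + R3‖R_L) = 3.189 × 2.317/3.317 = 2.23 V.

V ≈ 2.23 V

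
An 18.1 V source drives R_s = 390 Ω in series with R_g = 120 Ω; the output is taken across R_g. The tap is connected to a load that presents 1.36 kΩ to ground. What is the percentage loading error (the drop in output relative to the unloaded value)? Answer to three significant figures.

6.32 %

The divider's output (Thévenin) resistance is R_s‖R_g = 91.76 Ω.
Fractional drop under load = R_th/(R_th + R_L) = 91.76 / (91.76 + 1360) = 0.06321.
So the output falls by 6.32 %.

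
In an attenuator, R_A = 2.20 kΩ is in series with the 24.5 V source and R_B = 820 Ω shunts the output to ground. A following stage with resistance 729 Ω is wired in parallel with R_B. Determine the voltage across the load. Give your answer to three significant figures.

V_out ≈ 3.66 V

The load sits in parallel with R_B: R_B‖R_L = (820 × 729) / (820 + 729) = 385.9 Ω.
V_out = 24.5 × 385.9 / (2200 + 385.9) = 24.5 × 385.9/2586 = 3.66 V.
(Unloaded it would have been 6.65 V.)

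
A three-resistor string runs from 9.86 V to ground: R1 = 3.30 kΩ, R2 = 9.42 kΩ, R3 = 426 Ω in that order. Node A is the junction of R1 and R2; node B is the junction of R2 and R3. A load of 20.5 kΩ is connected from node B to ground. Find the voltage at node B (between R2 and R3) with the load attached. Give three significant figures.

V ≈ 0.313 V

At node B, R3 is in parallel with the load: R3‖R_L = 417.3 Ω.
Below node A the resistance is R2 + (R3‖R_L) = 9837 Ω, so V_A = 9.86 × 9837/13140 = 7.383 V.
Then V_B = V_A × (R3‖R_L)/(R2 + R3‖R_L) = 7.383 × 417.3/9837 = 0.313 V.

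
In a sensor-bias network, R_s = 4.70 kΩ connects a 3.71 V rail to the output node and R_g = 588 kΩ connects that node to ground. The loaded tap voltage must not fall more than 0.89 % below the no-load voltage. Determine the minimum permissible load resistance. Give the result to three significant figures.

R_L(min) ≈ 519 kΩ

Output resistance R_th = R_s‖R_g = (4.70 × 588)/592.7 = 4.663 kΩ.
The fractional drop is R_th/(R_th + R_L); requiring this ≤ 0.00890 gives R_L ≥ R_th(1/0.00890 − 1) = 4.663 × 111.4 = 519 kΩ.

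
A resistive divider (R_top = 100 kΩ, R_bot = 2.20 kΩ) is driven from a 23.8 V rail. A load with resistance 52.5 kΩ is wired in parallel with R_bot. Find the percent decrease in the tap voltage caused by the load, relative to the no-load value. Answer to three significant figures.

The divider's output (Thévenin) resistance is R_top‖R_bot = 2.153 kΩ.
Fractional drop under load = R_th/(R_th + R_L) = 2.153 / (2.153 + 52.5) = 0.03939.
So the output falls by 3.94 %.

3.94 %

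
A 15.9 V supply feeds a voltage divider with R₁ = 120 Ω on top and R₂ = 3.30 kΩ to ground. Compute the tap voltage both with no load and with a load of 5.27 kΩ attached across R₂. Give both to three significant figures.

Open-circuit: V = 15.9 × 3300/(120 + 3300) = 15.3 V.
With the load, R₂ becomes R₂‖R_L = 2029 Ω, so V = 15.9 × 2029/2149 = 15.0 V.

Unloaded: 15.3 V; loaded: 15.0 V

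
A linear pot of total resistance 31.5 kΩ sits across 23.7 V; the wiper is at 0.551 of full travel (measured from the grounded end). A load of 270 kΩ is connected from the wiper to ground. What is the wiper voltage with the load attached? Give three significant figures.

V ≈ 12.7 V

The wiper splits the pot into (1−α)R = 14.14 kΩ above and αR = 17.36 kΩ below.
Lower section ‖ load = 16.31 kΩ.
V_wiper = 23.7 × 16.31/(14.14 + 16.31) = 12.7 V.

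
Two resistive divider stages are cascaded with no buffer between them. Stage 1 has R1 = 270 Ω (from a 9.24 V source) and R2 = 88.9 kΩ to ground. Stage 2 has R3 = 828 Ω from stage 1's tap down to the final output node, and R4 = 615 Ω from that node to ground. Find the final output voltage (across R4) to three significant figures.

Stage 2 presents R3+R4 = 1443 Ω as a load on stage 1's tap.
Stage 1's lower leg becomes R2‖(R3+R4) = 1420 Ω, so V_mid = 9.24 × 1420/1690 = 7.764 V.
Stage 2 is itself unloaded: V_out = V_mid × R4/(R3+R4) = 7.764 × 615/1443 = 3.31 V.

V_out ≈ 3.31 V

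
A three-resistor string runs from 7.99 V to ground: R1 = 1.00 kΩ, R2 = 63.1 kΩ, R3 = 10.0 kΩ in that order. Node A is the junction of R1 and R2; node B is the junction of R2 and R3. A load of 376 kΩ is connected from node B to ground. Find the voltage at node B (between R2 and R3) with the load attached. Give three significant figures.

At node B, R3 is in parallel with the load: R3‖R_L = 9.741 kΩ.
Below node A the resistance is R2 + (R3‖R_L) = 72.84 kΩ, so V_A = 7.99 × 72.84/73.84 = 7.882 V.
Then V_B = V_A × (R3‖R_L)/(R2 + R3‖R_L) = 7.882 × 9.741/72.84 = 1.05 V.

V ≈ 1.05 V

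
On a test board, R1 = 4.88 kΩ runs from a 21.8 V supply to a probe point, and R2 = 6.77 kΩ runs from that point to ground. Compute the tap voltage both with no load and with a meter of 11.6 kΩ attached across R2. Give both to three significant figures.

Unloaded: 12.7 V; loaded: 10.2 V

Open-circuit: V = 21.8 × 6.77/(4.88 + 6.77) = 12.7 V.
With the load, R2 becomes R2‖R_L = 4.275 kΩ, so V = 21.8 × 4.275/9.155 = 10.2 V.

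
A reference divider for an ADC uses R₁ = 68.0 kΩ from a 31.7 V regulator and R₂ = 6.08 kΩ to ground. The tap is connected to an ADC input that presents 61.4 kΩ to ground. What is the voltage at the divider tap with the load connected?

V_out ≈ 2.38 V

The load sits in parallel with R₂: R₂‖R_L = (6.08 × 61.4) / (6.08 + 61.4) = 5.532 kΩ.
V_out = 31.7 × 5.532 / (68.0 + 5.532) = 31.7 × 5.532/73.53 = 2.38 V.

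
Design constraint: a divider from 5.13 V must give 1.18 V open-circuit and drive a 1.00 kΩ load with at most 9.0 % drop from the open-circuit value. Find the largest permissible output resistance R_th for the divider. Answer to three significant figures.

R_th ≤ 98.9 Ω

Loading drop = R_th/(R_th + R_L) ≤ 0.0900, so R_th ≤ R_L · ε/(1−ε) = 1.00 kΩ × 0.0900/0.9100 = 98.9 Ω.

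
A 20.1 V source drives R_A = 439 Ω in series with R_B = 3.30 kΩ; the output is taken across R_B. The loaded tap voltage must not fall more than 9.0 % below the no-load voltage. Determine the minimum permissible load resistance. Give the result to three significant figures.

Output resistance R_th = R_A‖R_B = (439 × 3300)/3739 = 387.5 Ω.
The fractional drop is R_th/(R_th + R_L); requiring this ≤ 0.0900 gives R_L ≥ R_th(1/0.0900 − 1) = 387.5 × 10.11 = 3.92 kΩ.

R_L(min) ≈ 3.92 kΩ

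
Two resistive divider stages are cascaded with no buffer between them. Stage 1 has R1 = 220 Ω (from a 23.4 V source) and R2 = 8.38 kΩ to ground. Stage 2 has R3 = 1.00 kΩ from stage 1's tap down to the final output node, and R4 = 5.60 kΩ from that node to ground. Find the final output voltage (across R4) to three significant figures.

V_out ≈ 18.7 V

Stage 2 presents R3+R4 = 6600 Ω as a load on stage 1's tap.
Stage 1's lower leg becomes R2‖(R3+R4) = 3692 Ω, so V_mid = 23.4 × 3692/3912 = 22.08 V.
Stage 2 is itself unloaded: V_out = V_mid × R4/(R3+R4) = 22.08 × 5600/6600 = 18.7 V.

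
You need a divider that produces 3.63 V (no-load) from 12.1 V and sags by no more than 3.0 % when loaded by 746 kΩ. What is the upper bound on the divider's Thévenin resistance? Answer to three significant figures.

Loading drop = R_th/(R_th + R_L) ≤ 0.0300, so R_th ≤ R_L · ε/(1−ε) = 746 kΩ × 0.0300/0.9700 = 23.1 kΩ.

R_th ≤ 23.1 kΩ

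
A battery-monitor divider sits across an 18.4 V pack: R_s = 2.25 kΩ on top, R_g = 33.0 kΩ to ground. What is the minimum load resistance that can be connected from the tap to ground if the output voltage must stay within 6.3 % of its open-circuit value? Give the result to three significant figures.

Output resistance R_th = R_s‖R_g = (2.25 × 33.0)/35.25 = 2.106 kΩ.
The fractional drop is R_th/(R_th + R_L); requiring this ≤ 0.0630 gives R_L ≥ R_th(1/0.0630 − 1) = 2.106 × 14.87 = 31.3 kΩ.

R_L(min) ≈ 31.3 kΩ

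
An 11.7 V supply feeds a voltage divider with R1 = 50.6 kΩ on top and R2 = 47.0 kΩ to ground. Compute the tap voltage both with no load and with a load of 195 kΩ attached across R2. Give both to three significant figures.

Open-circuit: V = 11.7 × 47.0/(50.6 + 47.0) = 5.63 V.
With the load, R2 becomes R2‖R_L = 37.87 kΩ, so V = 11.7 × 37.87/88.47 = 5.01 V.

Unloaded: 5.63 V; loaded: 5.01 V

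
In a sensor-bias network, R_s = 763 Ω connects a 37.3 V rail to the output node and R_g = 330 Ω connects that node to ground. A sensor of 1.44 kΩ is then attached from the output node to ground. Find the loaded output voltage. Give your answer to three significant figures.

V_out ≈ 9.71 V

The load sits in parallel with R_g: R_g‖R_L = (330 × 1440) / (330 + 1440) = 268.5 Ω.
V_out = 37.3 × 268.5 / (763 + 268.5) = 37.3 × 268.5/1031 = 9.71 V.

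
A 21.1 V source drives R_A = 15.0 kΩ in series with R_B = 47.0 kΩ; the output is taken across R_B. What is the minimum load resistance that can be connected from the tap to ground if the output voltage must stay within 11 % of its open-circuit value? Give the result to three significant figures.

Output resistance R_th = R_A‖R_B = (15.0 × 47.0)/62.00 = 11.37 kΩ.
The fractional drop is R_th/(R_th + R_L); requiring this ≤ 0.110 gives R_L ≥ R_th(1/0.110 − 1) = 11.37 × 8.091 = 92.0 kΩ.

R_L(min) ≈ 92.0 kΩ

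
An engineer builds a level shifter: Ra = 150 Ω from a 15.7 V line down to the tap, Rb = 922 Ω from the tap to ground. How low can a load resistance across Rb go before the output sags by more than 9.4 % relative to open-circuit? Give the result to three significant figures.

R_L(min) ≈ 1.24 kΩ

Output resistance R_th = Ra‖Rb = (150 × 922)/1072 = 129.0 Ω.
The fractional drop is R_th/(R_th + R_L); requiring this ≤ 0.0940 gives R_L ≥ R_th(1/0.0940 − 1) = 129.0 × 9.638 = 1.24 kΩ.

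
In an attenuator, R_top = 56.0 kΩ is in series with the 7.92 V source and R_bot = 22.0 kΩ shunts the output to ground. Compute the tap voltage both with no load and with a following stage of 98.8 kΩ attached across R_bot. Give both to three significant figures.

Unloaded: 2.23 V; loaded: 1.93 V

Open-circuit: V = 7.92 × 22.0/(56.0 + 22.0) = 2.23 V.
With the load, R_bot becomes R_bot‖R_L = 17.99 kΩ, so V = 7.92 × 17.99/73.99 = 1.93 V.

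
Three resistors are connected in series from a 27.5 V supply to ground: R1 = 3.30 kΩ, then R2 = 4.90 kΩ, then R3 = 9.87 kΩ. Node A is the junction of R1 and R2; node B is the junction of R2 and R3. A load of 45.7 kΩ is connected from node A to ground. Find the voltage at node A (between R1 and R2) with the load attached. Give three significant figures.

V ≈ 21.2 V

Below node A the series string R2+R3 = 14.77 kΩ sits in parallel with the 45.7 kΩ load: 11.16 kΩ.
V_A = 27.5 × 11.16/(3.30 + 11.16) = 21.2 V.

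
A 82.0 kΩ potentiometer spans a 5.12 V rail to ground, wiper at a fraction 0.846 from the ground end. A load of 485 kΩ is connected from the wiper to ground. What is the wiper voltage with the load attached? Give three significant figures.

The wiper splits the pot into (1−α)R = 12.63 kΩ above and αR = 69.37 kΩ below.
Lower section ‖ load = 60.69 kΩ.
V_wiper = 5.12 × 60.69/(12.63 + 60.69) = 4.24 V.

V ≈ 4.24 V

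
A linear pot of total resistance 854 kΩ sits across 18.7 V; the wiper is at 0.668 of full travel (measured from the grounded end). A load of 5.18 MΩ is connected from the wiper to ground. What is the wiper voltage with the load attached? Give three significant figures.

V ≈ 12.1 V

The wiper splits the pot into (1−α)R = 283.5 kΩ above and αR = 570.5 kΩ below.
Lower section ‖ load = 513.9 kΩ.
V_wiper = 18.7 × 513.9/(283.5 + 513.9) = 12.1 V.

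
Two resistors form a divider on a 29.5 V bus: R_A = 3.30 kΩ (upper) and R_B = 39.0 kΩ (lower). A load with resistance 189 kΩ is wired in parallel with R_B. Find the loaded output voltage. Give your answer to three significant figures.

V_out ≈ 26.8 V

The load sits in parallel with R_B: R_B‖R_L = (39.0 × 189) / (39.0 + 189) = 32.33 kΩ.
V_out = 29.5 × 32.33 / (3.30 + 32.33) = 29.5 × 32.33/35.63 = 26.8 V.
(Unloaded it would have been 27.2 V.)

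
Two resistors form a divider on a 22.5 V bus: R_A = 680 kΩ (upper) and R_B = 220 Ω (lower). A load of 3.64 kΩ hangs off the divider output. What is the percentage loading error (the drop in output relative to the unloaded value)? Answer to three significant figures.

5.70 %

The divider's output (Thévenin) resistance is R_A‖R_B = 219.9 Ω.
Fractional drop under load = R_th/(R_th + R_L) = 219.9 / (219.9 + 3640) = 0.05698.
So the output falls by 5.70 %.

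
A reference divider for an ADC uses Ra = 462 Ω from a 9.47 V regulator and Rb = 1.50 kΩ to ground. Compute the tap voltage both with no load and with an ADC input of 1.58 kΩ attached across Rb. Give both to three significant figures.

Unloaded: 7.24 V; loaded: 5.92 V

Open-circuit: V = 9.47 × 1500/(462 + 1500) = 7.24 V.
With the load, Rb becomes Rb‖R_L = 769.5 Ω, so V = 9.47 × 769.5/1231 = 5.92 V.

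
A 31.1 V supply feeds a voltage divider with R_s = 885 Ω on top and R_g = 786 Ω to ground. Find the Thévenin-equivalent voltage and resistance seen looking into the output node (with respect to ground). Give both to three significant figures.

V_th = 14.6 V, R_th = 416 Ω

V_th is the open-circuit tap voltage: 31.1 × 786/(885 + 786) = 14.6 V.
With the supply zeroed, R_s and R_g appear in parallel from the tap: R_th = R_s‖R_g = (885 × 786)/1671 = 416 Ω.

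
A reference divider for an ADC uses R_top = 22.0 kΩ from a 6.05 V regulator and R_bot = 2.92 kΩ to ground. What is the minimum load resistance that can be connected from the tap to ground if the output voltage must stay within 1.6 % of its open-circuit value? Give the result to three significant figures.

Output resistance R_th = R_top‖R_bot = (22.0 × 2.92)/24.92 = 2.578 kΩ.
The fractional drop is R_th/(R_th + R_L); requiring this ≤ 0.0160 gives R_L ≥ R_th(1/0.0160 − 1) = 2.578 × 61.50 = 159 kΩ.

R_L(min) ≈ 159 kΩ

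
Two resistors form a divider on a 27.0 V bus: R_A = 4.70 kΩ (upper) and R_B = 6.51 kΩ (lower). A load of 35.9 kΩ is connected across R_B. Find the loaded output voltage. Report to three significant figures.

V_out ≈ 14.6 V

The load sits in parallel with R_B: R_B‖R_L = (6.51 × 35.9) / (6.51 + 35.9) = 5.511 kΩ.
V_out = 27.0 × 5.511 / (4.70 + 5.511) = 27.0 × 5.511/10.21 = 14.6 V.
(Unloaded it would have been 15.7 V.)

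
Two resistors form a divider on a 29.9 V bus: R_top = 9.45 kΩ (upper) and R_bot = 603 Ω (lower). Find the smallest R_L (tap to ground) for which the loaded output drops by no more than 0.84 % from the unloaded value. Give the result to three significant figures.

Output resistance R_th = R_top‖R_bot = (9450 × 603)/10050 = 566.8 Ω.
The fractional drop is R_th/(R_th + R_L); requiring this ≤ 0.00840 gives R_L ≥ R_th(1/0.00840 − 1) = 566.8 × 118.0 = 66.9 kΩ.

R_L(min) ≈ 66.9 kΩ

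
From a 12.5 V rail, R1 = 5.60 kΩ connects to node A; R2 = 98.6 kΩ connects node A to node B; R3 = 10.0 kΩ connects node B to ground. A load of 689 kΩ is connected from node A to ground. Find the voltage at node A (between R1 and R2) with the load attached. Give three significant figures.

Below node A the series string R2+R3 = 108.6 kΩ sits in parallel with the 689 kΩ load: 93.81 kΩ.
V_A = 12.5 × 93.81/(5.60 + 93.81) = 11.8 V.

V ≈ 11.8 V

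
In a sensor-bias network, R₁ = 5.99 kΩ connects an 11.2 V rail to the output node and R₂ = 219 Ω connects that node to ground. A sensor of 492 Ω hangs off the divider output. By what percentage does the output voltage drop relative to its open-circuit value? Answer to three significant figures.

The divider's output (Thévenin) resistance is R₁‖R₂ = 211.3 Ω.
Fractional drop under load = R_th/(R_th + R_L) = 211.3 / (211.3 + 492) = 0.3004.
So the output falls by 30.0 %.

30.0 %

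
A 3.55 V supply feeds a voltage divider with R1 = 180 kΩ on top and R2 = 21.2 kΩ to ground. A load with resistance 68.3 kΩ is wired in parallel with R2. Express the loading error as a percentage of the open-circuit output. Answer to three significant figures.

The divider's output (Thévenin) resistance is R1‖R2 = 18.97 kΩ.
Fractional drop under load = R_th/(R_th + R_L) = 18.97 / (18.97 + 68.3) = 0.2173.
So the output falls by 21.7 %.

21.7 %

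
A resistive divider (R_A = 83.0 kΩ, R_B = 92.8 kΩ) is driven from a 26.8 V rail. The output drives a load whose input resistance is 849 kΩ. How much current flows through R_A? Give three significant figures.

I ≈ 0.161 mA

R_B‖R_L = 83.66 kΩ, so the source sees R_A + R_B‖R_L = 166.7 kΩ.
I = 26.8 V / 166.7 kΩ = 0.161 mA.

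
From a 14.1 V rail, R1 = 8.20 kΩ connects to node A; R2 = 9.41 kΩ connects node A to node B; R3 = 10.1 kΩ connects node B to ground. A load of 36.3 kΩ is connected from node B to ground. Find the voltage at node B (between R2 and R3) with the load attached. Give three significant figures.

At node B, R3 is in parallel with the load: R3‖R_L = 7.902 kΩ.
Below node A the resistance is R2 + (R3‖R_L) = 17.31 kΩ, so V_A = 14.1 × 17.31/25.51 = 9.568 V.
Then V_B = V_A × (R3‖R_L)/(R2 + R3‖R_L) = 9.568 × 7.902/17.31 = 4.37 V.

V ≈ 4.37 V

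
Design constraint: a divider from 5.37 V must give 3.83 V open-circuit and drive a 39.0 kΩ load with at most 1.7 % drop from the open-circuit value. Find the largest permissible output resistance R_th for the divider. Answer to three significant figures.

R_th ≤ 674 Ω

Loading drop = R_th/(R_th + R_L) ≤ 0.0170, so R_th ≤ R_L · ε/(1−ε) = 39.0 kΩ × 0.0170/0.9830 = 674 Ω.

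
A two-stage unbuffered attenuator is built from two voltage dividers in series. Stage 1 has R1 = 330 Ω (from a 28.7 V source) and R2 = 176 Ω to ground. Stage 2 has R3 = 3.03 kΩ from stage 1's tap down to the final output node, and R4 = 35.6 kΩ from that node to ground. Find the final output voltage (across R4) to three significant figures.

V_out ≈ 9.17 V

Stage 2 presents R3+R4 = 38630 Ω as a load on stage 1's tap.
Stage 1's lower leg becomes R2‖(R3+R4) = 175.2 Ω, so V_mid = 28.7 × 175.2/505.2 = 9.953 V.
Stage 2 is itself unloaded: V_out = V_mid × R4/(R3+R4) = 9.953 × 35600/38630 = 9.17 V.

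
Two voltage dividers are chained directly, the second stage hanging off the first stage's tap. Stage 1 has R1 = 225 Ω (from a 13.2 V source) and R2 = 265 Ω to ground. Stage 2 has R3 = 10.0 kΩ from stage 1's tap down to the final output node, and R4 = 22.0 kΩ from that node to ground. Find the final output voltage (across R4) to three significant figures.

Stage 2 presents R3+R4 = 32000 Ω as a load on stage 1's tap.
Stage 1's lower leg becomes R2‖(R3+R4) = 262.8 Ω, so V_mid = 13.2 × 262.8/487.8 = 7.112 V.
Stage 2 is itself unloaded: V_out = V_mid × R4/(R3+R4) = 7.112 × 22000/32000 = 4.89 V.

V_out ≈ 4.89 V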